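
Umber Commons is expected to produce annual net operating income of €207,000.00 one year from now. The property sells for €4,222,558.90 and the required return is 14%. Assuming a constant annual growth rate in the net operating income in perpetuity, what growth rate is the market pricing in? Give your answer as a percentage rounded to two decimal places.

9.10%

P = D₁/(r−g) ⇒ g = r − D₁/P = 0.14 − €207,000.00/€4,222,558.90 = 0.090978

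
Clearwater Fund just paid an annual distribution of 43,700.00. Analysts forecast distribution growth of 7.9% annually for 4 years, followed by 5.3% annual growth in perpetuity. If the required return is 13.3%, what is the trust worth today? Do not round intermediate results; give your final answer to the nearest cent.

628077.32

D_1 = 47152.30000
D_2 = 50877.33170
D_3 = 54896.64090
D_4 = 59233.47554
Terminal value at year 4: TV = D_4×(1+g_2)/(r−g_2) = 62372.84974/0.08 = 779660.62174
P_0 = D_1/(1+r)^1 + D_2/(1+r)^2 + D_3/(1+r)^3 + D_4/(1+r)^4 + TV/(1+r)^4
    = 41617.21094 + 39633.68986 + 37744.70552 + 35945.75221 + 473135.96352 = 628077.32206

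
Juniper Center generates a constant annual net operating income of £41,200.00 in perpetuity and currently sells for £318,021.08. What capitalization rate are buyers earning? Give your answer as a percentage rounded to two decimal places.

12.96%

P = C/r ⇒ r = C/P = £41,200.00/£318,021.08 = 0.129551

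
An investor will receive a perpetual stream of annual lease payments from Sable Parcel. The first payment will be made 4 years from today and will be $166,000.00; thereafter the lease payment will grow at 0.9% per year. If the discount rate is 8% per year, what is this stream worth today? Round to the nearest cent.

$1856002.14

Value at end of year 3: C₁ / (r − g) = $166,000.00 / (0.08 − 0.009) = $2,338,028.1690
Discount to today: PV = $2,338,028.1690 / (1 + 0.08)^3 = $2,338,028.1690 / 1.259712 = $1,856,002.14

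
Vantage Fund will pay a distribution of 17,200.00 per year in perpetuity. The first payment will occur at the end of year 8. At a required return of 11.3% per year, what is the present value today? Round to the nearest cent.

71942.22

Value at end of year 7: C / r = 17,200.00 / 0.113 = 152,212.3894
Discount to today: PV = 152,212.3894 / (1 + 0.113)^7 = 152,212.3894 / 2.115759 = 71,942.22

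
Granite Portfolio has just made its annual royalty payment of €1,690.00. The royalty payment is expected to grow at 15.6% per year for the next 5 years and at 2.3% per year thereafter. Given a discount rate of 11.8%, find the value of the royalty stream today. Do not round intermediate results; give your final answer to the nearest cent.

D_1 = 1953.64000
D_2 = 2258.40784
D_3 = 2610.71946
D_4 = 3017.99170
D_5 = 3488.79840
Terminal value at year 5: TV = D_5×(1+g_2)/(r−g_2) = 3569.04077/0.095 = 37568.85019
P_0 = D_1/(1+r)^1 + D_2/(1+r)^2 + D_3/(1+r)^3 + D_4/(1+r)^4 + D_5/(1+r)^5 + TV/(1+r)^5
    = 1747.44186 + 1806.83613 + 1868.24916 + 1931.74958 + 1997.40833 + 21508.93394 = 30860.61900

€30860.62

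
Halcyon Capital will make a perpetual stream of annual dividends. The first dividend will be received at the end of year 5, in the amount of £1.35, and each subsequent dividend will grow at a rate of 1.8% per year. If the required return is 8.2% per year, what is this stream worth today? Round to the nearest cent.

Value at end of year 4: C₁ / (r − g) = £1.35 / (0.082 − 0.018) = £21.0938
Discount to today: PV = £21.0938 / (1 + 0.082)^4 = £21.0938 / 1.370595 = £15.39

£15.39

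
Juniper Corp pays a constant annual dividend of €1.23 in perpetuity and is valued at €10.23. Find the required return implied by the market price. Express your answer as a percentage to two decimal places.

12.02%

P = C/r ⇒ r = C/P = €1.23/€10.23 = 0.120235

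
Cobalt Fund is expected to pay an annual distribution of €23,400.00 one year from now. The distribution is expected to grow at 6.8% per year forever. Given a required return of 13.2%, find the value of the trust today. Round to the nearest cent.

Growing perpetuity: P = D₁ / (r − g) = €23,400.0000 / (0.132 − 0.068) = €365,625.00

€365625.00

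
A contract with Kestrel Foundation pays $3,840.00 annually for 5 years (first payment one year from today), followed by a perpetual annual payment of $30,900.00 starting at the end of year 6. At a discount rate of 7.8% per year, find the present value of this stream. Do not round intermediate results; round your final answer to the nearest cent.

$287539.19

PV of 5-year annuity: $3,840.00 × [1 − (1+0.078)^−5] / 0.078 = 15413.16654
Perpetuity value at year 5: $30,900.00 / 0.078 = 396153.84615
PV of perpetuity: 396153.84615 / (1+0.078)^5 = 272126.02162
Total PV = 15413.16654 + 272126.02162 = 287539.18816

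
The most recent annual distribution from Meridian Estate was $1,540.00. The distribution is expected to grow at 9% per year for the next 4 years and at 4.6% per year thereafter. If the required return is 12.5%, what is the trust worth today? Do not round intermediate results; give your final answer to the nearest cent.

D_1 = 1678.60000
D_2 = 1829.67400
D_3 = 1994.34466
D_4 = 2173.83568
Terminal value at year 4: TV = D_4×(1+g_2)/(r−g_2) = 2273.83212/0.079 = 28782.68507
P_0 = D_1/(1+r)^1 + D_2/(1+r)^2 + D_3/(1+r)^3 + D_4/(1+r)^4 + TV/(1+r)^4
    = 1492.08889 + 1445.66835 + 1400.69200 + 1357.11491 + 17968.88859 = 23664.45274

$23664.45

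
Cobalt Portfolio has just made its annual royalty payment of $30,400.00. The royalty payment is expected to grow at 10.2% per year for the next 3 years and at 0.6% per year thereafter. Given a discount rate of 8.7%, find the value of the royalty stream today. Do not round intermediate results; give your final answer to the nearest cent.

D_1 = 33500.80000
D_2 = 36917.88160
D_3 = 40683.50552
Terminal value at year 3: TV = D_3×(1+g_2)/(r−g_2) = 40927.60656/0.081 = 505279.09329
P_0 = D_1/(1+r)^1 + D_2/(1+r)^2 + D_3/(1+r)^3 + TV/(1+r)^3
    = 30819.50322 + 31244.79535 + 31675.95628 + 393407.55580 = 487147.81065

$487147.81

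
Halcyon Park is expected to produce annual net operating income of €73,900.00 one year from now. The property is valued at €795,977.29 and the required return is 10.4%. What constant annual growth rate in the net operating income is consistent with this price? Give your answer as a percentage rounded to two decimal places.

1.12%

P = D₁/(r−g) ⇒ g = r − D₁/P = 0.104 − €73,900.00/€795,977.29 = 0.011158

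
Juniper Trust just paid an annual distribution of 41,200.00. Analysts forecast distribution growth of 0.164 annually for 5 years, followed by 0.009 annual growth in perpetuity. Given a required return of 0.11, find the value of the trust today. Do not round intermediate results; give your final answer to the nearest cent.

760023.28

D_1 = 47956.80000
D_2 = 55821.71520
D_3 = 64976.47649
D_4 = 75632.61864
D_5 = 88036.36809
Terminal value at year 5: TV = D_5×(1+g_2)/(r−g_2) = 88828.69541/0.101 = 879492.03373
P_0 = D_1/(1+r)^1 + D_2/(1+r)^2 + D_3/(1+r)^3 + D_4/(1+r)^4 + D_5/(1+r)^5 + TV/(1+r)^5
    = 43204.32432 + 45306.15632 + 47510.23960 + 49821.54855 + 52245.29956 + 521935.71544 = 760023.28379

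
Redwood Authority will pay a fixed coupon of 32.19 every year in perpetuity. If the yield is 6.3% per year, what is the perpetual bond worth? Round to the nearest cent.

510.95

Level perpetuity: PV = C / r = 32.19 / 0.063 = 510.95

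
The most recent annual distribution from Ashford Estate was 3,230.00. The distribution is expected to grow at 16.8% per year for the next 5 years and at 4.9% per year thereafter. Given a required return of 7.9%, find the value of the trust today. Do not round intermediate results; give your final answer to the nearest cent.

D_1 = 3772.64000
D_2 = 4406.44352
D_3 = 5146.72603
D_4 = 6011.37600
D_5 = 7021.28717
Terminal value at year 5: TV = D_5×(1+g_2)/(r−g_2) = 7365.33024/0.03 = 245511.00816
P_0 = D_1/(1+r)^1 + D_2/(1+r)^2 + D_3/(1+r)^3 + D_4/(1+r)^4 + D_5/(1+r)^5 + TV/(1+r)^5
    = 3496.42261 + 3784.82077 + 4097.00710 + 4434.94374 + 4800.75467 + 167866.38820 = 188480.33709

188480.34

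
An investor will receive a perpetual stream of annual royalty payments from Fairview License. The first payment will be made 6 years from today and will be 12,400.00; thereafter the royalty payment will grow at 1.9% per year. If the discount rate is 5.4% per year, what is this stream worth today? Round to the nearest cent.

Value at end of year 5: C₁ / (r − g) = 12,400.00 / (0.054 − 0.019) = 354,285.7143
Discount to today: PV = 354,285.7143 / (1 + 0.054)^5 = 354,285.7143 / 1.300778 = 272,364.55

272364.55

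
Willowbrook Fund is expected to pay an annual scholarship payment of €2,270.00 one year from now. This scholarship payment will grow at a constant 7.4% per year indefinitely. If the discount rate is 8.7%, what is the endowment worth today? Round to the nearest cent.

Growing perpetuity: P = D₁ / (r − g) = €2,270.0000 / (0.087 − 0.074) = €174,615.38

€174615.38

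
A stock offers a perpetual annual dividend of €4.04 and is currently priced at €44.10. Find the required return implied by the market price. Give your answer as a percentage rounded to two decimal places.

P = C/r ⇒ r = C/P = €4.04/€44.10 = 0.091610

9.16%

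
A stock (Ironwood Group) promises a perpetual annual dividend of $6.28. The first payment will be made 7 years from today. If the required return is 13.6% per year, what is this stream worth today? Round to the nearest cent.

Value at end of year 6: C / r = $6.28 / 0.136 = $46.1765
Discount to today: PV = $46.1765 / (1 + 0.136)^6 = $46.1765 / 2.149166 = $21.49

$21.49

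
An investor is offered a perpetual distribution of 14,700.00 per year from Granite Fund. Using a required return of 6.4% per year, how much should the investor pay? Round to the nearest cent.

Level perpetuity: PV = C / r = 14,700.00 / 0.064 = 229,687.50

229687.50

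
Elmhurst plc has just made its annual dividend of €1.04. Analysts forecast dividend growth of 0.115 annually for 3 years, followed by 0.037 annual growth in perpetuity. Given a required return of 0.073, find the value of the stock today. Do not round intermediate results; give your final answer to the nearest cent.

D_1 = 1.15960
D_2 = 1.29295
D_3 = 1.44164
Terminal value at year 3: TV = D_3×(1+g_2)/(r−g_2) = 1.49498/0.036 = 41.52735
P_0 = D_1/(1+r)^1 + D_2/(1+r)^2 + D_3/(1+r)^3 + TV/(1+r)^3
    = 1.08071 + 1.12301 + 1.16697 + 33.61515 = 36.98583

€36.99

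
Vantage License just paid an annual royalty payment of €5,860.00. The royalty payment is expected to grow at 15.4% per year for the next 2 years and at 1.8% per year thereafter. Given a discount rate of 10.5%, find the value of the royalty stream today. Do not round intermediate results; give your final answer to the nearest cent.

D_1 = 6762.44000
D_2 = 7803.85576
Terminal value at year 2: TV = D_2×(1+g_2)/(r−g_2) = 7944.32516/0.087 = 91314.08234
P_0 = D_1/(1+r)^1 + D_2/(1+r)^2 + TV/(1+r)^2
    = 6119.85520 + 6391.23340 + 74784.77700 = 87295.86561

€87295.87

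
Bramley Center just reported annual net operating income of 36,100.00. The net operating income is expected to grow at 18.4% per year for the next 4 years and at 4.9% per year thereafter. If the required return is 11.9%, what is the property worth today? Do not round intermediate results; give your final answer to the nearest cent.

844688.14

D_1 = 42742.40000
D_2 = 50607.00160
D_3 = 59918.68989
D_4 = 70943.72883
Terminal value at year 4: TV = D_4×(1+g_2)/(r−g_2) = 74419.97155/0.07 = 1063142.45068
P_0 = D_1/(1+r)^1 + D_2/(1+r)^2 + D_3/(1+r)^3 + D_4/(1+r)^4 + TV/(1+r)^4
    = 38196.96157 + 40415.73056 + 42763.38247 + 45247.40380 + 678064.66549 = 844688.14390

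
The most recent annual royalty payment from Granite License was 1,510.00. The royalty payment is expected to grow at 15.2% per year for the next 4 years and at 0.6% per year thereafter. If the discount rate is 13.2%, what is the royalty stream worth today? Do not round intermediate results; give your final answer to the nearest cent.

19242.43

D_1 = 1739.52000
D_2 = 2003.92704
D_3 = 2308.52395
D_4 = 2659.41959
Terminal value at year 4: TV = D_4×(1+g_2)/(r−g_2) = 2675.37611/0.126 = 21233.14371
P_0 = D_1/(1+r)^1 + D_2/(1+r)^2 + D_3/(1+r)^3 + D_4/(1+r)^4 + TV/(1+r)^4
    = 1536.67845 + 1563.82824 + 1591.45772 + 1619.57534 + 12930.89520 = 19242.43494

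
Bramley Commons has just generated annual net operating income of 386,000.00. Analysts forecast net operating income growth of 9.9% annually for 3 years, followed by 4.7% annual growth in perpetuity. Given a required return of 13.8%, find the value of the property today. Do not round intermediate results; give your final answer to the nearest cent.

5080416.84

D_1 = 424214.00000
D_2 = 466211.18600
D_3 = 512366.09341
Terminal value at year 3: TV = D_3×(1+g_2)/(r−g_2) = 536447.29980/0.091 = 5895025.27258
P_0 = D_1/(1+r)^1 + D_2/(1+r)^2 + D_3/(1+r)^3 + TV/(1+r)^3
    = 372771.52900 + 359996.40630 + 347659.09536 + 3999989.81149 = 5080416.84215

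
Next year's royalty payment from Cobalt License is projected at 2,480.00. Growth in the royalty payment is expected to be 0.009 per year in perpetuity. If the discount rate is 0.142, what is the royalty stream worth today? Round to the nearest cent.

Growing perpetuity: P = D₁ / (r − g) = 2,480.0000 / (0.142 − 0.009) = 18,646.62

18646.62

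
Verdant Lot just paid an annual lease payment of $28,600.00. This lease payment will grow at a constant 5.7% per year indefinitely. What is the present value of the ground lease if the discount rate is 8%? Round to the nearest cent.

$1314356.52

D₁ = D₀ × (1 + g) = $28,600.00 × 1.057 = $30,230.2000
Growing perpetuity: P = D₁ / (r − g) = $30,230.2000 / (0.08 − 0.057) = $1,314,356.52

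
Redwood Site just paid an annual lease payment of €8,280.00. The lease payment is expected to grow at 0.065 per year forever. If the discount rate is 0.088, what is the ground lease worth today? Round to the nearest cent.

€383400.00

D₁ = D₀ × (1 + g) = €8,280.00 × 1.065 = €8,818.2000
Growing perpetuity: P = D₁ / (r − g) = €8,818.2000 / (0.088 − 0.065) = €383,400.00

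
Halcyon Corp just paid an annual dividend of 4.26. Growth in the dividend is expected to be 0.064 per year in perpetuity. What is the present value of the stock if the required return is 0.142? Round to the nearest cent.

D₁ = D₀ × (1 + g) = 4.26 × 1.064 = 4.5326
Growing perpetuity: P = D₁ / (r − g) = 4.5326 / (0.142 − 0.064) = 58.11

58.11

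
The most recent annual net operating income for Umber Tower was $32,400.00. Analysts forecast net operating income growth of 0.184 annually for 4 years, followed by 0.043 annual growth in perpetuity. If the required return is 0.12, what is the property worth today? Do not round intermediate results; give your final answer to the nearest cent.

D_1 = 38361.60000
D_2 = 45420.13440
D_3 = 53777.43913
D_4 = 63672.48793
Terminal value at year 4: TV = D_4×(1+g_2)/(r−g_2) = 66410.40491/0.077 = 862472.79104
P_0 = D_1/(1+r)^1 + D_2/(1+r)^2 + D_3/(1+r)^3 + D_4/(1+r)^4 + TV/(1+r)^4
    = 34251.42857 + 36208.65306 + 38277.71895 + 40465.01718 + 548117.05084 = 697319.86860

$697319.87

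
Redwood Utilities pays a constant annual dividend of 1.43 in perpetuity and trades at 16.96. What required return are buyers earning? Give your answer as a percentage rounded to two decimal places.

P = C/r ⇒ r = C/P = 1.43/16.96 = 0.084316

8.43%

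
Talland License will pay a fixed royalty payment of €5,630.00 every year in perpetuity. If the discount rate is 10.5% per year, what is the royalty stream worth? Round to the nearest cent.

€53619.05

Level perpetuity: PV = C / r = €5,630.00 / 0.105 = €53,619.05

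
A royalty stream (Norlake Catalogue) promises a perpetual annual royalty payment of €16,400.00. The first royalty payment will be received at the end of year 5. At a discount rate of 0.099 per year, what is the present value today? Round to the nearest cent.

Value at end of year 4: C / r = €16,400.00 / 0.099 = €165,656.5657
Discount to today: PV = €165,656.5657 / (1 + 0.099)^4 = €165,656.5657 / 1.458783 = €113,558.04

€113558.04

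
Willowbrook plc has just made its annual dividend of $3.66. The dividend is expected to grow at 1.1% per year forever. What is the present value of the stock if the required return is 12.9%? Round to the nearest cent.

D₁ = D₀ × (1 + g) = $3.66 × 1.011 = $3.7003
Growing perpetuity: P = D₁ / (r − g) = $3.7003 / (0.129 − 0.011) = $31.36

$31.36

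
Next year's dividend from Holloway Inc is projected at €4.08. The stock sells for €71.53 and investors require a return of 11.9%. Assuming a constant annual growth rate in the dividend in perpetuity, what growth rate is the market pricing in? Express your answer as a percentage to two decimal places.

P = D₁/(r−g) ⇒ g = r − D₁/P = 0.119 − €4.08/€71.53 = 0.061961

6.20%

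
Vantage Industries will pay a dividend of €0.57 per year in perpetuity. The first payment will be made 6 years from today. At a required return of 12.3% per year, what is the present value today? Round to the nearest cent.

€2.59

Value at end of year 5: C / r = €0.57 / 0.123 = €4.6341
Discount to today: PV = €4.6341 / (1 + 0.123)^5 = €4.6341 / 1.786071 = €2.59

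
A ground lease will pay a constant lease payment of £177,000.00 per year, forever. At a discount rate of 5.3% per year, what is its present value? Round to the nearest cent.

£3339622.64

Level perpetuity: PV = C / r = £177,000.00 / 0.053 = £3,339,622.64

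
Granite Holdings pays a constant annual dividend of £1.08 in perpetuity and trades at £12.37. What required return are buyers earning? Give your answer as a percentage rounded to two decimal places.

8.73%

P = C/r ⇒ r = C/P = £1.08/£12.37 = 0.087308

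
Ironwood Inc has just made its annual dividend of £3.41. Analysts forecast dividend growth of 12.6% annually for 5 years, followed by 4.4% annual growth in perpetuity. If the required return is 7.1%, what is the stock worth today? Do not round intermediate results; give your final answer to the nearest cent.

D_1 = 3.83966
D_2 = 4.32346
D_3 = 4.86821
D_4 = 5.48161
D_5 = 6.17229
Terminal value at year 5: TV = D_5×(1+g_2)/(r−g_2) = 6.44387/0.027 = 238.66188
P_0 = D_1/(1+r)^1 + D_2/(1+r)^2 + D_3/(1+r)^3 + D_4/(1+r)^4 + D_5/(1+r)^5 + TV/(1+r)^5
    = 3.58512 + 3.76923 + 3.96279 + 4.16630 + 4.38025 + 169.36970 = 189.23338

£189.23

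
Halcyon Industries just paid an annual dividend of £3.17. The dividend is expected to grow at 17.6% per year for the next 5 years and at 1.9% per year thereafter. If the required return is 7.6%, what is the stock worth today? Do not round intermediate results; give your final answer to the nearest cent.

£109.23

D_1 = 3.72792
D_2 = 4.38403
D_3 = 5.15562
D_4 = 6.06301
D_5 = 7.13010
Terminal value at year 5: TV = D_5×(1+g_2)/(r−g_2) = 7.26558/0.057 = 127.46625
P_0 = D_1/(1+r)^1 + D_2/(1+r)^2 + D_3/(1+r)^3 + D_4/(1+r)^4 + D_5/(1+r)^5 + TV/(1+r)^5
    = 3.46461 + 3.78660 + 4.13851 + 4.52313 + 4.94350 + 88.37590 = 109.23226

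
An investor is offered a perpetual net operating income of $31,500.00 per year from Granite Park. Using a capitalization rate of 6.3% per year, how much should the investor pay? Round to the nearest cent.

Level perpetuity: PV = C / r = $31,500.00 / 0.063 = $500,000.00

$500000.00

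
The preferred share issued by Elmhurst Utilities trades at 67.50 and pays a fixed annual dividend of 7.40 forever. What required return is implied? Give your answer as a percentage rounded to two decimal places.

10.96%

P = C/r ⇒ r = C/P = 7.40/67.50 = 0.109630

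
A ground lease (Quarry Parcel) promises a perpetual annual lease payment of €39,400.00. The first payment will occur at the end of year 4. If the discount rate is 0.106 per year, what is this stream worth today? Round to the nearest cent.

€274741.95

Value at end of year 3: C / r = €39,400.00 / 0.106 = €371,698.1132
Discount to today: PV = €371,698.1132 / (1 + 0.106)^3 = €371,698.1132 / 1.352899 = €274,741.95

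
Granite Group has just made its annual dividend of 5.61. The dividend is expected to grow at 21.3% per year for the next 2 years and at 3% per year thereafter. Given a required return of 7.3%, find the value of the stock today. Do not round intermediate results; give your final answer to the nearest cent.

185.24

D_1 = 6.80493
D_2 = 8.25438
Terminal value at year 2: TV = D_2×(1+g_2)/(r−g_2) = 8.50201/0.043 = 197.72120
P_0 = D_1/(1+r)^1 + D_2/(1+r)^2 + TV/(1+r)^2
    = 6.34197 + 7.16944 + 171.73301 = 185.24442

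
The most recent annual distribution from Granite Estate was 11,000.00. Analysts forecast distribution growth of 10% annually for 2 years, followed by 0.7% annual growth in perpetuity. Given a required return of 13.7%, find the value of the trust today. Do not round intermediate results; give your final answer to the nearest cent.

D_1 = 12100.00000
D_2 = 13310.00000
Terminal value at year 2: TV = D_2×(1+g_2)/(r−g_2) = 13403.17000/0.13 = 103101.30769
P_0 = D_1/(1+r)^1 + D_2/(1+r)^2 + TV/(1+r)^2
    = 10642.04046 + 10295.72955 + 79752.30508 = 100690.07510

100690.08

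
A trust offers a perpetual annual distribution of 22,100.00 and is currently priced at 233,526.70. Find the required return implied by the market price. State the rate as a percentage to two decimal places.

9.46%

P = C/r ⇒ r = C/P = 22,100.00/233,526.70 = 0.094636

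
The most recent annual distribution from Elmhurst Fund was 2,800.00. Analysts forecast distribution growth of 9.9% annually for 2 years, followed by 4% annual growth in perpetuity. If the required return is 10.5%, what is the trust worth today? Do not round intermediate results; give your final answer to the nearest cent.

49869.28

D_1 = 3077.20000
D_2 = 3381.84280
Terminal value at year 2: TV = D_2×(1+g_2)/(r−g_2) = 3517.11651/0.065 = 54109.48480
P_0 = D_1/(1+r)^1 + D_2/(1+r)^2 + TV/(1+r)^2
    = 2784.79638 + 2769.67531 + 44314.80502 = 49869.27671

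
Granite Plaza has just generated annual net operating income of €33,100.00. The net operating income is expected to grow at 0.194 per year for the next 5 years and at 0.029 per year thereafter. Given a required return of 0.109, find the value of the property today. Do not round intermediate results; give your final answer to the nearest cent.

D_1 = 39521.40000
D_2 = 47188.55160
D_3 = 56343.13061
D_4 = 67273.69795
D_5 = 80324.79535
Terminal value at year 5: TV = D_5×(1+g_2)/(r−g_2) = 82654.21442/0.08 = 1033177.68020
P_0 = D_1/(1+r)^1 + D_2/(1+r)^2 + D_3/(1+r)^3 + D_4/(1+r)^4 + D_5/(1+r)^5 + TV/(1+r)^5
    = 35636.97024 + 38368.38816 + 41309.15732 + 44475.32357 + 47884.16261 + 615910.04163 = 823584.04353

€823584.04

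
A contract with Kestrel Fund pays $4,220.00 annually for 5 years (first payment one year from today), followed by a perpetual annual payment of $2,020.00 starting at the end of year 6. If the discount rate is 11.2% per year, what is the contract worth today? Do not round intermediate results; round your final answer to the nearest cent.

$26125.95

PV of 5-year annuity: $4,220.00 × [1 − (1+0.112)^−5] / 0.112 = 15518.53387
Perpetuity value at year 5: $2,020.00 / 0.112 = 18035.71429
PV of perpetuity: 18035.71429 / (1+0.112)^5 = 10607.41134
Total PV = 15518.53387 + 10607.41134 = 26125.94522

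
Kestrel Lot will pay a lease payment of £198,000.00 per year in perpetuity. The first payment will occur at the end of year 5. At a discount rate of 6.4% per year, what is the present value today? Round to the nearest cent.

Value at end of year 4: C / r = £198,000.00 / 0.064 = £3,093,750.0000
Discount to today: PV = £3,093,750.0000 / (1 + 0.064)^4 = £3,093,750.0000 / 1.281641 = £2,413,896.83

£2413896.83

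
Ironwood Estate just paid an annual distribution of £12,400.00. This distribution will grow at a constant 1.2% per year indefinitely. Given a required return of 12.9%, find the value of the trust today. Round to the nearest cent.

£107254.70

D₁ = D₀ × (1 + g) = £12,400.00 × 1.012 = £12,548.8000
Growing perpetuity: P = D₁ / (r − g) = £12,548.8000 / (0.129 − 0.012) = £107,254.70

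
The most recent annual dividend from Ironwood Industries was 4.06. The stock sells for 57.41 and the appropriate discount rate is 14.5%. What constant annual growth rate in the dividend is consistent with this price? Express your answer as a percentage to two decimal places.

P = D₀(1+g)/(r−g) ⇒ P(r−g) = D₀(1+g) ⇒ g(P+D₀) = P·r − D₀
g = (P·r − D₀)/(P + D₀) = (57.41×0.145 − 4.06) / (57.41 + 4.06) = 0.069374

6.94%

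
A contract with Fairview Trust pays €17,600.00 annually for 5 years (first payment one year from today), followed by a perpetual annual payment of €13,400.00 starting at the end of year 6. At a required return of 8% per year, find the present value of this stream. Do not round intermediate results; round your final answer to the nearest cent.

PV of 5-year annuity: €17,600.00 × [1 − (1+0.08)^−5] / 0.08 = 70271.69665
Perpetuity value at year 5: €13,400.00 / 0.08 = 167500.00000
PV of perpetuity: 167500.00000 / (1+0.08)^5 = 113997.68550
Total PV = 70271.69665 + 113997.68550 = 184269.38216

€184269.38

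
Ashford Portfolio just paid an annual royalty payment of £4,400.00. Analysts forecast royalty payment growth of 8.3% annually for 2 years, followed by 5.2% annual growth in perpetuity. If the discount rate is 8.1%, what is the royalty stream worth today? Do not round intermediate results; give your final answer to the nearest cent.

£169029.39

D_1 = 4765.20000
D_2 = 5160.71160
Terminal value at year 2: TV = D_2×(1+g_2)/(r−g_2) = 5429.06860/0.029 = 187209.26218
P_0 = D_1/(1+r)^1 + D_2/(1+r)^2 + TV/(1+r)^2
    = 4408.14061 + 4416.29628 + 160204.95479 = 169029.39169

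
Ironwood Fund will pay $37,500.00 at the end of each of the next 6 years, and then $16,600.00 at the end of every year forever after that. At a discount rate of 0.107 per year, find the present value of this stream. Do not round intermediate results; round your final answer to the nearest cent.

$244327.85

PV of 6-year annuity: $37,500.00 × [1 − (1+0.107)^−6] / 0.107 = 160025.71462
Perpetuity value at year 6: $16,600.00 / 0.107 = 155140.18692
PV of perpetuity: 155140.18692 / (1+0.107)^6 = 84302.13724
Total PV = 160025.71462 + 84302.13724 = 244327.85186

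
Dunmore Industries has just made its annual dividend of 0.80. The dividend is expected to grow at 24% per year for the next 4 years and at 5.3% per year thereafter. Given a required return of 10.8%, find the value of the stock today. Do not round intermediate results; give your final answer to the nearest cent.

D_1 = 0.99200
D_2 = 1.23008
D_3 = 1.52530
D_4 = 1.89137
Terminal value at year 4: TV = D_4×(1+g_2)/(r−g_2) = 1.99161/0.055 = 36.21116
P_0 = D_1/(1+r)^1 + D_2/(1+r)^2 + D_3/(1+r)^3 + D_4/(1+r)^4 + TV/(1+r)^4
    = 0.89531 + 1.00197 + 1.12134 + 1.25492 + 24.02610 = 28.29964

28.30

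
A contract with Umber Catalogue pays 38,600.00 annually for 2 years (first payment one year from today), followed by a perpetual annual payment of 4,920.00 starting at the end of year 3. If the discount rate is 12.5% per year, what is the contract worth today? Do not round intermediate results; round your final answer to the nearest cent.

95909.14

PV of 2-year annuity: 38,600.00 × [1 − (1+0.125)^−2] / 0.125 = 64809.87654
Perpetuity value at year 2: 4,920.00 / 0.125 = 39360.00000
PV of perpetuity: 39360.00000 / (1+0.125)^2 = 31099.25926
Total PV = 64809.87654 + 31099.25926 = 95909.13580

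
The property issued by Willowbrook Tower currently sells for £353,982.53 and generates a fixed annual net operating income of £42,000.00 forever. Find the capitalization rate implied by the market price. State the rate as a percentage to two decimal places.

P = C/r ⇒ r = C/P = £42,000.00/£353,982.53 = 0.118650

11.86%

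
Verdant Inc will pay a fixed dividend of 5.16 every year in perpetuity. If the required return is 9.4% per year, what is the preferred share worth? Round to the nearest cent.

Level perpetuity: PV = C / r = 5.16 / 0.094 = 54.89

54.89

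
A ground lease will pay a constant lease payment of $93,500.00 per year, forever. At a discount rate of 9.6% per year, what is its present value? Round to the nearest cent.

Level perpetuity: PV = C / r = $93,500.00 / 0.096 = $973,958.33

$973958.33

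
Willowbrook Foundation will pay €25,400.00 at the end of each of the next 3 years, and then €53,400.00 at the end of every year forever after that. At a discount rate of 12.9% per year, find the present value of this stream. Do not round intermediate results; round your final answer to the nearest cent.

PV of 3-year annuity: €25,400.00 × [1 − (1+0.129)^−3] / 0.129 = 60075.25699
Perpetuity value at year 3: €53,400.00 / 0.129 = 413953.48837
PV of perpetuity: 413953.48837 / (1+0.129)^3 = 287653.53863
Total PV = 60075.25699 + 287653.53863 = 347728.79562

€347728.80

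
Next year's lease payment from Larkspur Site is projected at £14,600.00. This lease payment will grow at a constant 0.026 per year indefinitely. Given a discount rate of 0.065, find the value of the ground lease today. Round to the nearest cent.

Growing perpetuity: P = D₁ / (r − g) = £14,600.0000 / (0.065 − 0.026) = £374,358.97

£374358.97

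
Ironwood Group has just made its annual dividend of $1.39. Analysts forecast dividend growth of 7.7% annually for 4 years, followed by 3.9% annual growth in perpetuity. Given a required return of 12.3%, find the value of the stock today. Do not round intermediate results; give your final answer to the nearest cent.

$19.56

D_1 = 1.49703
D_2 = 1.61230
D_3 = 1.73645
D_4 = 1.87016
Terminal value at year 4: TV = D_4×(1+g_2)/(r−g_2) = 1.94309/0.084 = 23.13204
P_0 = D_1/(1+r)^1 + D_2/(1+r)^2 + D_3/(1+r)^3 + D_4/(1+r)^4 + TV/(1+r)^4
    = 1.33306 + 1.27846 + 1.22609 + 1.17587 + 14.54437 = 19.55785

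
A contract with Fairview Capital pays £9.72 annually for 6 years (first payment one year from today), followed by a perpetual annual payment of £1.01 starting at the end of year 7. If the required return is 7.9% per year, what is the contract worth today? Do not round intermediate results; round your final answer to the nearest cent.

£53.17

PV of 6-year annuity: £9.72 × [1 − (1+0.079)^−6] / 0.079 = 45.07103
Perpetuity value at year 6: £1.01 / 0.079 = 12.78481
PV of perpetuity: 12.78481 / (1+0.079)^6 = 8.10150
Total PV = 45.07103 + 8.10150 = 53.17254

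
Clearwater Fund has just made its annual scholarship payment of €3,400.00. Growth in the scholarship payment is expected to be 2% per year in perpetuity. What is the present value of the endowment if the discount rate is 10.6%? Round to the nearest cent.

D₁ = D₀ × (1 + g) = €3,400.00 × 1.02 = €3,468.0000
Growing perpetuity: P = D₁ / (r − g) = €3,468.0000 / (0.106 − 0.02) = €40,325.58

€40325.58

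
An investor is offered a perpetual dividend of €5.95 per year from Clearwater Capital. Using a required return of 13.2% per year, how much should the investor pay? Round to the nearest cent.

€45.08

Level perpetuity: PV = C / r = €5.95 / 0.132 = €45.08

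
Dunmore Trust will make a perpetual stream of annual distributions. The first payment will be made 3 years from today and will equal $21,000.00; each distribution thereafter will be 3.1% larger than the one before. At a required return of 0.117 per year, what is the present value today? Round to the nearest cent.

$195710.67

Value at end of year 2: C₁ / (r − g) = $21,000.00 / (0.117 − 0.031) = $244,186.0465
Discount to today: PV = $244,186.0465 / (1 + 0.117)^2 = $244,186.0465 / 1.247689 = $195,710.67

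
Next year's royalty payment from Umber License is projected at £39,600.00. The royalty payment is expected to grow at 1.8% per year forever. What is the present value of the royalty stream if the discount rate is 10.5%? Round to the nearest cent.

Growing perpetuity: P = D₁ / (r − g) = £39,600.0000 / (0.105 − 0.018) = £455,172.41

£455172.41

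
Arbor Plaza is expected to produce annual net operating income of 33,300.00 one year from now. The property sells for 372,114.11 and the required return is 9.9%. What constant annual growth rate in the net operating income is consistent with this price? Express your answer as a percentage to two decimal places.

P = D₁/(r−g) ⇒ g = r − D₁/P = 0.099 − 33,300.00/372,114.11 = 0.009511

0.95%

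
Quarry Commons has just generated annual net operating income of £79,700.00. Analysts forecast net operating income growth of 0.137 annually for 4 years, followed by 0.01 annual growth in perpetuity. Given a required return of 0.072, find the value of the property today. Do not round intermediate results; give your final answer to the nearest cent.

£2013195.45

D_1 = 90618.90000
D_2 = 103033.68930
D_3 = 117149.30473
D_4 = 133198.75948
Terminal value at year 4: TV = D_4×(1+g_2)/(r−g_2) = 134530.74708/0.062 = 2169850.75931
P_0 = D_1/(1+r)^1 + D_2/(1+r)^2 + D_3/(1+r)^3 + D_4/(1+r)^4 + TV/(1+r)^4
    = 84532.55597 + 89658.13073 + 95094.49126 + 100860.48187 + 1643049.78534 = 2013195.44518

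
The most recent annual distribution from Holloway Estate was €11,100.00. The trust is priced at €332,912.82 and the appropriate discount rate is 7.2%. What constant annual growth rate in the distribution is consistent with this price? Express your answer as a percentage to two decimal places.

P = D₀(1+g)/(r−g) ⇒ P(r−g) = D₀(1+g) ⇒ g(P+D₀) = P·r − D₀
g = (P·r − D₀)/(P + D₀) = (€332,912.82×0.072 − €11,100.00) / (€332,912.82 + €11,100.00) = 0.037411

3.74%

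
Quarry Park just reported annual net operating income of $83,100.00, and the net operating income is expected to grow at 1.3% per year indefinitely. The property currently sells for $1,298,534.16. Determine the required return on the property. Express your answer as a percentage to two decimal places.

7.78%

D₁ = $83,100.00 × 1.013 = $84,180.3000
P = D₁/(r − g) ⇒ r = D₁/P + g = $84,180.3000/$1,298,534.16 + 0.013 = 0.064827 + 0.013 = 0.077827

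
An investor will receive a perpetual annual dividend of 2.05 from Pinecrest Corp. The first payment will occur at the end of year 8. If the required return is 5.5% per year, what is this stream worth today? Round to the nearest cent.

25.62

Value at end of year 7: C / r = 2.05 / 0.055 = 37.2727
Discount to today: PV = 37.2727 / (1 + 0.055)^7 = 37.2727 / 1.454679 = 25.62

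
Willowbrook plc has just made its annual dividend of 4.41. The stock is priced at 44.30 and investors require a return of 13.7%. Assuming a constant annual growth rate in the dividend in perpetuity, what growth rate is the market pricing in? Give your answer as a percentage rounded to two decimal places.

3.41%

P = D₀(1+g)/(r−g) ⇒ P(r−g) = D₀(1+g) ⇒ g(P+D₀) = P·r − D₀
g = (P·r − D₀)/(P + D₀) = (44.30×0.137 − 4.41) / (44.30 + 4.41) = 0.034061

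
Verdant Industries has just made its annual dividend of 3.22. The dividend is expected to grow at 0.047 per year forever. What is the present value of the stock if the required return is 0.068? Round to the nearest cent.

160.54

D₁ = D₀ × (1 + g) = 3.22 × 1.047 = 3.3713
Growing perpetuity: P = D₁ / (r − g) = 3.3713 / (0.068 − 0.047) = 160.54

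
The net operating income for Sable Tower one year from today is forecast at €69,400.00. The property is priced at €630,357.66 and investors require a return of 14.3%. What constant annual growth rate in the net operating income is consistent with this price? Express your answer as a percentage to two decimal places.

3.29%

P = D₁/(r−g) ⇒ g = r − D₁/P = 0.143 − €69,400.00/€630,357.66 = 0.032904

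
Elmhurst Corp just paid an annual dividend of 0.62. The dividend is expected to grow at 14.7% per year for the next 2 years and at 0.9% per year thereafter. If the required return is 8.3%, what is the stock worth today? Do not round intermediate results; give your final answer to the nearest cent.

10.83

D_1 = 0.71114
D_2 = 0.81568
Terminal value at year 2: TV = D_2×(1+g_2)/(r−g_2) = 0.82302/0.074 = 11.12187
P_0 = D_1/(1+r)^1 + D_2/(1+r)^2 + TV/(1+r)^2
    = 0.65664 + 0.69544 + 9.48246 = 10.83454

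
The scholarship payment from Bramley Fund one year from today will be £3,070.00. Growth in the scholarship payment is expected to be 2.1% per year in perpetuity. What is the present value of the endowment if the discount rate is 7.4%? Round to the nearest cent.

Growing perpetuity: P = D₁ / (r − g) = £3,070.0000 / (0.074 − 0.021) = £57,924.53

£57924.53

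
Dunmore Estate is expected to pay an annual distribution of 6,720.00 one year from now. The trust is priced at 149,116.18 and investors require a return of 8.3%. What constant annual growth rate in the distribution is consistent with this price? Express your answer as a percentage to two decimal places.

P = D₁/(r−g) ⇒ g = r − D₁/P = 0.083 − 6,720.00/149,116.18 = 0.037934

3.79%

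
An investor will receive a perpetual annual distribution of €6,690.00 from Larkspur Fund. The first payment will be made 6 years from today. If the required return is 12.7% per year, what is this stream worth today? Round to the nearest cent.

Value at end of year 5: C / r = €6,690.00 / 0.127 = €52,677.1654
Discount to today: PV = €52,677.1654 / (1 + 0.127)^5 = €52,677.1654 / 1.818108 = €28,973.62

€28973.62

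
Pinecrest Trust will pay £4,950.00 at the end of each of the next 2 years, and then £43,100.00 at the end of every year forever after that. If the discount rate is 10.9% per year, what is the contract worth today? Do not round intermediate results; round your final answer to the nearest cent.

£329993.22

PV of 2-year annuity: £4,950.00 × [1 − (1+0.109)^−2] / 0.109 = 8488.26025
Perpetuity value at year 2: £43,100.00 / 0.109 = 395412.84404
PV of perpetuity: 395412.84404 / (1+0.109)^2 = 321504.96189
Total PV = 8488.26025 + 321504.96189 = 329993.22214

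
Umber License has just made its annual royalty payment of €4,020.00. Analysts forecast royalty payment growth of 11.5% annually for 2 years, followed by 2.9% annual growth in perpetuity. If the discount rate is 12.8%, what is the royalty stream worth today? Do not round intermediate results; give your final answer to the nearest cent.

D_1 = 4482.30000
D_2 = 4997.76450
Terminal value at year 2: TV = D_2×(1+g_2)/(r−g_2) = 5142.69967/0.099 = 51946.46132
P_0 = D_1/(1+r)^1 + D_2/(1+r)^2 + TV/(1+r)^2
    = 3973.67021 + 3927.87437 + 40826.08813 = 48727.63271

€48727.63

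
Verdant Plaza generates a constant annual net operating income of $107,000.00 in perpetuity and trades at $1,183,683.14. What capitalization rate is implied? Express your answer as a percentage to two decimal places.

P = C/r ⇒ r = C/P = $107,000.00/$1,183,683.14 = 0.090396

9.04%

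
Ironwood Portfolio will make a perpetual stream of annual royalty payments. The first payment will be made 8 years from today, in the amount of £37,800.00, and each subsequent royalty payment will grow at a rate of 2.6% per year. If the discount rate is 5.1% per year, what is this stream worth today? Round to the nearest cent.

Value at end of year 7: C₁ / (r − g) = £37,800.00 / (0.051 − 0.026) = £1,512,000.0000
Discount to today: PV = £1,512,000.0000 / (1 + 0.051)^7 = £1,512,000.0000 / 1.416508 = £1,067,413.72

£1067413.72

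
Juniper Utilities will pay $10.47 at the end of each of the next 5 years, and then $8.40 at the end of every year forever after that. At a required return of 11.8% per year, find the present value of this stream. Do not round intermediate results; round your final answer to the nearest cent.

PV of 5-year annuity: $10.47 × [1 − (1+0.118)^−5] / 0.118 = 37.92976
Perpetuity value at year 5: $8.40 / 0.118 = 71.18644
PV of perpetuity: 71.18644 / (1+0.118)^5 = 40.75569
Total PV = 37.92976 + 40.75569 = 78.68545

$78.69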